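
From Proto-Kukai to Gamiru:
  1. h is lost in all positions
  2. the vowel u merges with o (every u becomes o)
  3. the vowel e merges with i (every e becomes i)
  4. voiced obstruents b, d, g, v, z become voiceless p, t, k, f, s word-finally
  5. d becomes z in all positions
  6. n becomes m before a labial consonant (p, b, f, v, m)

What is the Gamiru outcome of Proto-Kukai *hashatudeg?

asatozik

Gamiru: start from *hashatudeg.
  rule 1 (h-loss): hashatudeg → asatudeg
  rule 2 (vowel merger): asatudeg → asatodeg
  rule 3 (vowel merger): asatodeg → asatodig
  rule 4 (final devoicing): asatodig → asatodik
  rule 5 (unconditioned shift): asatodik → asatozik
  rule 6: no change — asatozik
  ⇒ Gamiru asatozik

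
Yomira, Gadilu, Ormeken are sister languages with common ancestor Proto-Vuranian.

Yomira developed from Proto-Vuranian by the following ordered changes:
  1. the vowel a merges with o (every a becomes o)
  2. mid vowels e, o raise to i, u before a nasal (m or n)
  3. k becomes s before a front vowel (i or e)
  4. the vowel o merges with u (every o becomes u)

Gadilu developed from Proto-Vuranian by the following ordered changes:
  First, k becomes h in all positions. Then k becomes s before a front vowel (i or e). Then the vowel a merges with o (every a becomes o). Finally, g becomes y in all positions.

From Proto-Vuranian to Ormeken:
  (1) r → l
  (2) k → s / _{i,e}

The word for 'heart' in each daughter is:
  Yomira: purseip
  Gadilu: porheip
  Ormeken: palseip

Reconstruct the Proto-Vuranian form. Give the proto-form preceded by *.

Position 3: Yomira has r, Gadilu has r, Ormeken has l. Yomira preserves r here (none of its changes turn any other segment into r), so the proto-segment is *r.
Position 2: Yomira has u, Gadilu has o, Ormeken has a. Ormeken preserves a here (none of its changes turn any other segment into a), so the proto-segment is *a.
Position 4: Yomira has s, Gadilu has h, Ormeken has s. Taking the neighbouring segments as reconstructed: Yomira s could go back to *k or *s; Gadilu h could go back to *k or *h; Ormeken s could go back to *k or *s — the one source consistent with every daughter is *k.
This points to *parkeip. Verify forward in each daughter:
Yomira: *parkeip > porkeip > porseip > purseip  (by vowel merger, palatalisation, vowel merger)
Gadilu: start from *parkeip.
  rule 1 (unconditioned shift): parkeip → parheip
  rule 2: no change — parheip
  rule 3 (vowel merger): parheip → porheip
  rule 4: no change — porheip
  ⇒ Gadilu porheip
Ormeken: *parkeip
  parkeip → palkeip   [unconditioned shift]
  palkeip → palseip   [palatalisation]
  giving Ormeken palseip.
*parkeip is the unique common source.

*parkeip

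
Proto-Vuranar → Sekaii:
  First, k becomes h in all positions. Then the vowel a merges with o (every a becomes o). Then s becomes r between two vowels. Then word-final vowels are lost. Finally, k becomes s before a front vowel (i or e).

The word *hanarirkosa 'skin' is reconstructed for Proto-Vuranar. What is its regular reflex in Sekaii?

Sekaii: start from *hanarirkosa.
  rule 1 (unconditioned shift): hanarirkosa → hanarirhosa
  rule 2 (vowel merger): hanarirhosa → honorirhoso
  rule 3 (rhotacism): honorirhoso → honorirhoro
  rule 4 (apocope): honorirhoro → honorirhor
  rule 5: no change — honorirhor
  ⇒ Sekaii honorirhor

honorirhor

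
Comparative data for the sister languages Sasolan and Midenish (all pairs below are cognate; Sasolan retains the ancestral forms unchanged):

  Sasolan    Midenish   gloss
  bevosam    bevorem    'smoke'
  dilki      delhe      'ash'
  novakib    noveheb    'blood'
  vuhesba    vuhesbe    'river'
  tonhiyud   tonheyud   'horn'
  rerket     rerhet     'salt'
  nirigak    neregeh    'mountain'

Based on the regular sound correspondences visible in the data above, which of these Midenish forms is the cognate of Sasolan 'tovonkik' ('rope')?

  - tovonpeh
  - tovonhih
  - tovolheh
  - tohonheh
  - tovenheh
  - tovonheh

dilki ~ delhe — Sasolan k corresponds to Midenish h after a consonant, before a front vowel.
dilki ~ delhe, tonhiyud ~ tonheyud — Sasolan i corresponds to Midenish e after a consonant, before a consonant other than r, m, n, p, b, f, v.
nirigak ~ neregeh — Sasolan k corresponds to Midenish h word-finally.
Applying these to Sasolan 'tovonkik':
  tovonkik → tovonhik   (k→h after a consonant, before a front vowel)
  tovonhik → tovonhek   (i→e after a consonant, before a consonant other than r, m, n, p, b, f, v)
  tovonhek → tovonheh   (k→h word-finally)
So the Midenish cognate is 'tovonheh'.

tovonheh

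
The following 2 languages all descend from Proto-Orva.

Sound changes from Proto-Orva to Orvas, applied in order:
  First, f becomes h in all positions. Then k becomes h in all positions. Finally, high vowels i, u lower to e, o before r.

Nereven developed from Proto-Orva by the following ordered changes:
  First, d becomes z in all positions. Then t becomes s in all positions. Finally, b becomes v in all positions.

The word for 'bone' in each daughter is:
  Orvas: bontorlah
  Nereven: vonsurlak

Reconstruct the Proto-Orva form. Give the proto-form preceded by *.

*bonturlak

Position 4: Orvas has t, Nereven has s. Orvas preserves t here (none of its changes turn any other segment into t), so the proto-segment is *t.
Position 1: Orvas has b, Nereven has v. Orvas preserves b here (none of its changes turn any other segment into b), so the proto-segment is *b.
This points to *bonturlak. Verify forward in each daughter:
Orvas: *bonturlak > bonturlah > bontorlah  (by unconditioned shift, pre-rhotic lowering)
Nereven: *bonturlak
  bonturlak (rule 1 does not apply)
  bonturlak → bonsurlak   [unconditioned shift]
  bonsurlak → vonsurlak   [unconditioned shift]
  giving Nereven vonsurlak.
No other proto-form is consistent with every reflex, so the reconstruction is *bonturlak.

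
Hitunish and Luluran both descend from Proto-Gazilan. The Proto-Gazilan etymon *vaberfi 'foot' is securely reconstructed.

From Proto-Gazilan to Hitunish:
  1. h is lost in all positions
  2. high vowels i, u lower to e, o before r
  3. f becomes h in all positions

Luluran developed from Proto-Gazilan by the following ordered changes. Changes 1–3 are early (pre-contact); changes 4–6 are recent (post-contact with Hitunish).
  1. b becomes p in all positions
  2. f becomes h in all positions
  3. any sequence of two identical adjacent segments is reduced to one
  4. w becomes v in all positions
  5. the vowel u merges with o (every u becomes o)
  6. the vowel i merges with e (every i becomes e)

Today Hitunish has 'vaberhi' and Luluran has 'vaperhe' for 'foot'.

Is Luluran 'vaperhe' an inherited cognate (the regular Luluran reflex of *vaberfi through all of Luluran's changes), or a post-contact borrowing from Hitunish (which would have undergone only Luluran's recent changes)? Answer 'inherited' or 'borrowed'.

If inherited, *vaberfi would pass through all of Luluran's changes:
Luluran: *vaberfi > vaperfi > vaperhi > vaperhe  (by unconditioned shift, unconditioned shift, vowel merger)
If borrowed from Hitunish 'vaberhi' after the early changes, it would undergo only the recent ones:
  rule 4 (unconditioned shift): no change (vaberhi)
  rule 5 (vowel merger): no change (vaberhi)
  rule 6 (vowel merger): vaberhi → vaberhe
  ⇒ as a loan: vaberhe
Luluran 'vaperhe' matches the inherited outcome exactly, so it is an inherited cognate, not a loan.

inherited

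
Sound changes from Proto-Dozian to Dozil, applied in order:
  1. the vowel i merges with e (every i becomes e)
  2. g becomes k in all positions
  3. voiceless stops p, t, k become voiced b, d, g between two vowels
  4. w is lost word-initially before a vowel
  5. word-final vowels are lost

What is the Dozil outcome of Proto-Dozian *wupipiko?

Dozil: start from *wupipiko.
  rule 1 (vowel merger): wupipiko → wupepeko
  rule 2: no change — wupepeko
  rule 3 (intervocalic voicing): wupepeko → wubebego
  rule 4 (glide loss): wubebego → ubebego
  rule 5 (apocope): ubebego → ubebeg
  ⇒ Dozil ubebeg

ubebeg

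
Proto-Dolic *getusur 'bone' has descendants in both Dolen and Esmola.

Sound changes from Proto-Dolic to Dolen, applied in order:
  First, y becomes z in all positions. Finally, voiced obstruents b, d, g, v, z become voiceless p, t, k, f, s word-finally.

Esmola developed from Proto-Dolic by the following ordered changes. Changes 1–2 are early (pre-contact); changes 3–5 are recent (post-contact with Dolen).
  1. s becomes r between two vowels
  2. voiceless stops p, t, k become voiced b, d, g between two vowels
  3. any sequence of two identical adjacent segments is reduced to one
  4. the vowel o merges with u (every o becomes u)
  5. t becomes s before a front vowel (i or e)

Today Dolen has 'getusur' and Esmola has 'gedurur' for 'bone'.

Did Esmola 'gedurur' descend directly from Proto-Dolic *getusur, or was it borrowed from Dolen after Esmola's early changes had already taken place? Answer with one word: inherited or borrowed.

If inherited, *getusur would pass through all of Esmola's changes:
Esmola: *getusur > geturur > gedurur  (by rhotacism, intervocalic voicing)
If borrowed from Dolen 'getusur' after the early changes, it would undergo only the recent ones:
  rule 3 (degemination): no change (getusur)
  rule 4 (vowel merger): no change (getusur)
  rule 5 (palatalisation): no change (getusur)
  ⇒ as a loan: getusur
Esmola 'gedurur' matches the inherited outcome exactly, so it is an inherited cognate, not a loan.

inherited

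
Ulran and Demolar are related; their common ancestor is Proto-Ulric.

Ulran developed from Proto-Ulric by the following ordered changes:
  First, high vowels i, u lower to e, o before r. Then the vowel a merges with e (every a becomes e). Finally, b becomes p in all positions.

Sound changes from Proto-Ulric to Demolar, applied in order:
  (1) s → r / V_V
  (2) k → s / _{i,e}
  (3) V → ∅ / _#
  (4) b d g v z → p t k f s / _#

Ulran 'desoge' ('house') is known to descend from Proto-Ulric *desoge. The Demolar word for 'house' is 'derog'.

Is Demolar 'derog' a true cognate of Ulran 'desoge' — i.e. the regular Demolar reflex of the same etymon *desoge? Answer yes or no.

Derive the expected Demolar reflex of *desoge:
Demolar: start from *desoge.
  rule 1 (rhotacism): desoge → deroge
  rule 2: no change — deroge
  rule 3 (apocope): deroge → derog
  rule 4 (final devoicing): derog → derok
  ⇒ Demolar derok
The regular Demolar reflex would be 'derok', but the attested form is 'derog'. The correspondence is irregular, so they are not cognates (the Demolar form has a different source).

no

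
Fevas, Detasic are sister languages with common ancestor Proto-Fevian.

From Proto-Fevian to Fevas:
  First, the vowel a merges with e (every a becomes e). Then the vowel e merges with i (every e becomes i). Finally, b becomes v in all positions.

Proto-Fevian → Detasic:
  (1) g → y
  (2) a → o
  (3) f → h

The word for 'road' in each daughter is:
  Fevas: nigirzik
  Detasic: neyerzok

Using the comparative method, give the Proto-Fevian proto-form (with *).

*negerzak

Position 2: Fevas has i, Detasic has e. Detasic preserves e here (none of its changes turn any other segment into e), so the proto-segment is *e.
Position 3: Fevas has g, Detasic has y. Fevas preserves g here (none of its changes turn any other segment into g), so the proto-segment is *g.
Continuing position by position gives *negerzak; check it forward:
Fevas: *negerzak
  negerzak → negerzek   [vowel merger]
  negerzek → nigirzik   [vowel merger]
  nigirzik (rule 3 does not apply)
  giving Fevas nigirzik.
Detasic: start from *negerzak.
  rule 1 (unconditioned shift): negerzak → neyerzak
  rule 2 (vowel merger): neyerzak → neyerzok
  rule 3: no change — neyerzok
  ⇒ Detasic neyerzok
*negerzak is the unique common source.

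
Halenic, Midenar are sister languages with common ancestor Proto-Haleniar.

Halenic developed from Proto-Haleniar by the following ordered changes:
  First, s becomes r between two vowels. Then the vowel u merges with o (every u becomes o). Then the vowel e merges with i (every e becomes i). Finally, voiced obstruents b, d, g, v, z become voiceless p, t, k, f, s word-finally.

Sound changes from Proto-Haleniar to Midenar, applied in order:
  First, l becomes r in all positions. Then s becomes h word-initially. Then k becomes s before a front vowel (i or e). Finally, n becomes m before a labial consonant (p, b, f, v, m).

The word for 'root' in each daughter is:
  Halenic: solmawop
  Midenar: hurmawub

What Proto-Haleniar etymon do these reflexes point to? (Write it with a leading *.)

Position 2: Halenic has o, Midenar has u. Midenar preserves u here (none of its changes turn any other segment into u), so the proto-segment is *u.
Position 1: Halenic has s, Midenar has h. Taking the neighbouring segments as reconstructed: Halenic s can only go back to *s; Midenar h could go back to *s or *h — the one source consistent with every daughter is *s.
Position 7: Halenic has o, Midenar has u. Midenar preserves u here (none of its changes turn any other segment into u), so the proto-segment is *u.
Verify the candidate proto-form against each daughter:
Halenic: *sulmawub > solmawob > solmawop  (by vowel merger, final devoicing)
Midenar: *sulmawub > surmawub > hurmawub  (by unconditioned shift, debuccalisation)
*sulmawub is the unique common source.

*sulmawub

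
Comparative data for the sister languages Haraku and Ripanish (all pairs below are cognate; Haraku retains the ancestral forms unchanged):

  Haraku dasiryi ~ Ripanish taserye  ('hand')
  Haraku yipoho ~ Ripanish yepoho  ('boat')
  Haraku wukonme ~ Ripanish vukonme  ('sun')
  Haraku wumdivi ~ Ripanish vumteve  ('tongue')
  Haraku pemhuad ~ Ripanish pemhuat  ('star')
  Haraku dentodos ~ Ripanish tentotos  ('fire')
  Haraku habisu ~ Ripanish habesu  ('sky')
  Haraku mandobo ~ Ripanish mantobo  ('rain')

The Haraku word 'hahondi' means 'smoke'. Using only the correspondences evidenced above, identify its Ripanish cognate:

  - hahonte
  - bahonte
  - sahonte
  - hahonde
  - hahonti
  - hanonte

wumdivi ~ vumteve — Haraku d corresponds to Ripanish t after a consonant, before a front vowel.
dasiryi ~ taserye, wumdivi ~ vumteve — Haraku i corresponds to Ripanish e word-finally.
Applying these to Haraku 'hahondi':
  hahondi → hahonti   (d→t after a consonant, before a front vowel)
  hahonti → hahonte   (i→e word-finally)
So the Ripanish cognate is 'hahonte'.

hahonte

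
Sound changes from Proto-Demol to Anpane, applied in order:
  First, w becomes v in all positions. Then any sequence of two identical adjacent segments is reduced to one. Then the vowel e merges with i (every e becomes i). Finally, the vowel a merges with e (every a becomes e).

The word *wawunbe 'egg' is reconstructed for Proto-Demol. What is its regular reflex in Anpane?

Anpane: *wawunbe > vavunbe > vavunbi > vevunbi  (by unconditioned shift, vowel merger, vowel merger)

vevunbi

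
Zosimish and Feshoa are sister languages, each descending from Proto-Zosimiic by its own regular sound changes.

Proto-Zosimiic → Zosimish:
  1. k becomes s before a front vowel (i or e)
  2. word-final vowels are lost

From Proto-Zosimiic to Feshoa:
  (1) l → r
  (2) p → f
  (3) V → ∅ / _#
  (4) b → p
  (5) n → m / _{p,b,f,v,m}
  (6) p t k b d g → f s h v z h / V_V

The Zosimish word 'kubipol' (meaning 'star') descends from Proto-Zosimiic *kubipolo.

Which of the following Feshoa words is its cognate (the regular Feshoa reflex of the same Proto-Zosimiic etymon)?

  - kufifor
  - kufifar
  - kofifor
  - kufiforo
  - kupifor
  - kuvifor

kufifor

Feshoa: *kubipolo
  kubipolo → kubiporo   [unconditioned shift]
  kubiporo → kubiforo   [unconditioned shift]
  kubiforo → kubifor   [apocope]
  kubifor → kupifor   [unconditioned shift]
  kupifor (rule 5 does not apply)
  kupifor → kufifor   [intervocalic lenition]
  giving Feshoa kufifor.
Only 'kufifor' matches the regular Feshoa development of *kubipolo.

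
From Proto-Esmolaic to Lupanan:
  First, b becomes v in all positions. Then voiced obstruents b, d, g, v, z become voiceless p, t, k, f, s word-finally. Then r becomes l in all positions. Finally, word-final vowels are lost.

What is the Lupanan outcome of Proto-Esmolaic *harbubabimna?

Lupanan: *harbubabimna
  harbubabimna → harvuvavimna   [unconditioned shift]
  harvuvavimna (rule 2 does not apply)
  harvuvavimna → halvuvavimna   [unconditioned shift]
  halvuvavimna → halvuvavimn   [apocope]
  giving Lupanan halvuvavimn.

halvuvavimn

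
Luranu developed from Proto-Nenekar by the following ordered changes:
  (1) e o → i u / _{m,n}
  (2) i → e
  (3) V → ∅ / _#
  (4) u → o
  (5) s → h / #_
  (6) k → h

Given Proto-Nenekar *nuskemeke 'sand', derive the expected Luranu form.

noshemeh

Luranu: *nuskemeke > nuskimeke > nuskemeke > nuskemek > noskemek > noshemeh  (by pre-nasal raising, vowel merger, apocope, vowel merger, unconditioned shift)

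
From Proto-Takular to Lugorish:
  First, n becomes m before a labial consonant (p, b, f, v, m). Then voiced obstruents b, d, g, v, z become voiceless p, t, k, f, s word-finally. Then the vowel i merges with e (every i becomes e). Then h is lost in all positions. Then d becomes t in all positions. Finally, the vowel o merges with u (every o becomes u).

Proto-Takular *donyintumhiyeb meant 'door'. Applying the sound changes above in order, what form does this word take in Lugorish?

tunyentumeyep

Lugorish: *donyintumhiyeb > donyintumhiyep > donyentumheyep > donyentumeyep > tonyentumeyep > tunyentumeyep  (by final devoicing, vowel merger, h-loss, unconditioned shift, vowel merger)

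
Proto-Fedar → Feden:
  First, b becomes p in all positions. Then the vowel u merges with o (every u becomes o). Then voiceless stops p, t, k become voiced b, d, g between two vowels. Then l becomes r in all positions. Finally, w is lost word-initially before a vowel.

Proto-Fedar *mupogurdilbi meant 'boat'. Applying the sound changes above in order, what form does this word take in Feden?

Feden: start from *mupogurdilbi.
  rule 1 (unconditioned shift): mupogurdilbi → mupogurdilpi
  rule 2 (vowel merger): mupogurdilpi → mopogordilpi
  rule 3 (intervocalic voicing): mopogordilpi → mobogordilpi
  rule 4 (unconditioned shift): mobogordilpi → mobogordirpi
  rule 5: no change — mobogordirpi
  ⇒ Feden mobogordirpi

mobogordirpi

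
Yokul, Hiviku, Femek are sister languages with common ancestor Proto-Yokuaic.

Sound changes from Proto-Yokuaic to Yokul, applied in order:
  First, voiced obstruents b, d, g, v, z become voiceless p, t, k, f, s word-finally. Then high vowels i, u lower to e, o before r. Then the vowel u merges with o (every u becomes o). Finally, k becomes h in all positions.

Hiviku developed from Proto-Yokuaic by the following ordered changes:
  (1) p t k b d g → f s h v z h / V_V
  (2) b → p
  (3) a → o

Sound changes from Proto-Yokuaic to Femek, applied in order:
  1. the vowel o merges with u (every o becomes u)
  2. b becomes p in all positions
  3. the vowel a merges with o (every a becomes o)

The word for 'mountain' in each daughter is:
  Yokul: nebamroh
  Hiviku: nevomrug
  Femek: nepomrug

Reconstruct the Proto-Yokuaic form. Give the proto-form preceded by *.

*nebamrug

Position 4: Yokul has a, Hiviku has o, Femek has o. Yokul preserves a here (none of its changes turn any other segment into a), so the proto-segment is *a.
Position 7: Yokul has o, Hiviku has u, Femek has u. Hiviku preserves u here (none of its changes turn any other segment into u), so the proto-segment is *u.
Position 8: Yokul has h, Hiviku has g, Femek has g. Hiviku preserves g here (none of its changes turn any other segment into g), so the proto-segment is *g.
This points to *nebamrug. Verify forward in each daughter:
Yokul: *nebamrug
  nebamrug → nebamruk   [final devoicing]
  nebamruk (rule 2 does not apply)
  nebamruk → nebamrok   [vowel merger]
  nebamrok → nebamroh   [unconditioned shift]
  giving Yokul nebamroh.
Hiviku: *nebamrug
  nebamrug → nevamrug   [intervocalic lenition]
  nevamrug (rule 2 does not apply)
  nevamrug → nevomrug   [vowel merger]
  giving Hiviku nevomrug.
Femek: *nebamrug > nepamrug > nepomrug  (by unconditioned shift, vowel merger)
*nebamrug is the unique common source.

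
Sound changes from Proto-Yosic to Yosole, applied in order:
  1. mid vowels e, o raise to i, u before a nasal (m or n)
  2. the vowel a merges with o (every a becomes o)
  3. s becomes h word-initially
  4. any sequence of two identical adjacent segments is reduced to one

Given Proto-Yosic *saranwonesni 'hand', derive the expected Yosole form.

Yosole: *saranwonesni
  saranwonesni → saranwunesni   [pre-nasal raising]
  saranwunesni → soronwunesni   [vowel merger]
  soronwunesni → horonwunesni   [debuccalisation]
  horonwunesni (rule 4 does not apply)
  giving Yosole horonwunesni.

horonwunesni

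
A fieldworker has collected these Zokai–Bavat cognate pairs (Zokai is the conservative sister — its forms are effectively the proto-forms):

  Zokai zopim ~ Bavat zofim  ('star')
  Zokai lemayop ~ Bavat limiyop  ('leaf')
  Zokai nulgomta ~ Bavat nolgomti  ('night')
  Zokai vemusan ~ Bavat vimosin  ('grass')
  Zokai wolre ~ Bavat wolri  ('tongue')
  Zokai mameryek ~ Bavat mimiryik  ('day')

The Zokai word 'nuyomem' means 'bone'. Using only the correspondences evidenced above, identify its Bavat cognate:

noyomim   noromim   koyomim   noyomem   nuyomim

nulgomta ~ nolgomti, vemusan ~ vimosin — Zokai u corresponds to Bavat o after a consonant, before a consonant other than r, m, n, p, b, f, v.
lemayop ~ limiyop, vemusan ~ vimosin — Zokai e corresponds to Bavat i after a consonant, before a nasal.
Applying these to Zokai 'nuyomem':
  nuyomem → noyomem   (u→o after a consonant, before a consonant other than r, m, n, p, b, f, v)
  noyomem → noyomim   (e→i after a consonant, before a nasal)
So the Bavat cognate is 'noyomim'.

noyomim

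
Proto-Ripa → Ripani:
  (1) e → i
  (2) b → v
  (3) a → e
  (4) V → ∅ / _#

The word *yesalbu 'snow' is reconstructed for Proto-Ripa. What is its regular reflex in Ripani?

Ripani: *yesalbu
  yesalbu → yisalbu   [vowel merger]
  yisalbu → yisalvu   [unconditioned shift]
  yisalvu → yiselvu   [vowel merger]
  yiselvu → yiselv   [apocope]
  giving Ripani yiselv.

yiselv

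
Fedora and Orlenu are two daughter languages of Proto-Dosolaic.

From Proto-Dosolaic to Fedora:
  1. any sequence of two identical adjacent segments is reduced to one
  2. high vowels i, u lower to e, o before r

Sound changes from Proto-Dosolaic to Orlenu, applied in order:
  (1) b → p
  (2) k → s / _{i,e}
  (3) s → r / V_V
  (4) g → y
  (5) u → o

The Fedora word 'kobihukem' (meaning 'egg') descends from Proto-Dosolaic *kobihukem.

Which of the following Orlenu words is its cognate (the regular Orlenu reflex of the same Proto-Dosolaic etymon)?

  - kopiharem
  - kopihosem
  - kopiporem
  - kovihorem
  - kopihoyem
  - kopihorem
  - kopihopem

Orlenu: start from *kobihukem.
  rule 1 (unconditioned shift): kobihukem → kopihukem
  rule 2 (palatalisation): kopihukem → kopihusem
  rule 3 (rhotacism): kopihusem → kopihurem
  rule 4: no change — kopihurem
  rule 5 (vowel merger): kopihurem → kopihorem
  ⇒ Orlenu kopihorem
Only 'kopihorem' matches the regular Orlenu development of *kobihukem.

kopihorem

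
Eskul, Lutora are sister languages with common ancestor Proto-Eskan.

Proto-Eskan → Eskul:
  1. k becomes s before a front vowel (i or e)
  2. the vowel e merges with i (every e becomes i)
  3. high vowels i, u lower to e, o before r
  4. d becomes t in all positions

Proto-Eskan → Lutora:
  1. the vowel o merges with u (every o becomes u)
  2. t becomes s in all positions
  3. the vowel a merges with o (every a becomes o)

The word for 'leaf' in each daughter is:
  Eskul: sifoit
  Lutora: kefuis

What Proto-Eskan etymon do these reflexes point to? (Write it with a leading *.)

*kefoit

Position 2: Eskul has i, Lutora has e. Lutora preserves e here (none of its changes turn any other segment into e), so the proto-segment is *e.
Position 4: Eskul has o, Lutora has u. Taking the neighbouring segments as reconstructed: Eskul o can only go back to *o; Lutora u could go back to *o or *u — the one source consistent with every daughter is *o.
Verify the candidate proto-form against each daughter:
Eskul: start from *kefoit.
  rule 1 (palatalisation): kefoit → sefoit
  rule 2 (vowel merger): sefoit → sifoit
  rule 3: no change — sifoit
  rule 4: no change — sifoit
  ⇒ Eskul sifoit
Lutora: *kefoit > kefuit > kefuis  (by vowel merger, unconditioned shift)
*kefoit is the unique common source.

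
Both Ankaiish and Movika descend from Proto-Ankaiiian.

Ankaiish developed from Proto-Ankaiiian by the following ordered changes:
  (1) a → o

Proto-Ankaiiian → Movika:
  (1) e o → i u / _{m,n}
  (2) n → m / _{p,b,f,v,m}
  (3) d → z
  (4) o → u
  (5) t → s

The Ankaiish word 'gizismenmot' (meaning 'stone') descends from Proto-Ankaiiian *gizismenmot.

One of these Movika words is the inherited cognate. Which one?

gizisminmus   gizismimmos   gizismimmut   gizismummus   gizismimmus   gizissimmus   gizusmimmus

Movika: *gizismenmot > gizisminmot > gizismimmot > gizismimmut > gizismimmus  (by pre-nasal raising, nasal place assimilation, vowel merger, unconditioned shift)
Only 'gizismimmus' matches the regular Movika development of *gizismenmot.

gizismimmus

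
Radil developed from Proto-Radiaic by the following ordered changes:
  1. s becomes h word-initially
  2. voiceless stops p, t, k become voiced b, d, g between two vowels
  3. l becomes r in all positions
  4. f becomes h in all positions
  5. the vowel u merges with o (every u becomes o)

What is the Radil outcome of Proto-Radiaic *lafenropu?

Radil: *lafenropu
  lafenropu (rule 1 does not apply)
  lafenropu → lafenrobu   [intervocalic voicing]
  lafenrobu → rafenrobu   [unconditioned shift]
  rafenrobu → rahenrobu   [unconditioned shift]
  rahenrobu → rahenrobo   [vowel merger]
  giving Radil rahenrobo.

rahenrobo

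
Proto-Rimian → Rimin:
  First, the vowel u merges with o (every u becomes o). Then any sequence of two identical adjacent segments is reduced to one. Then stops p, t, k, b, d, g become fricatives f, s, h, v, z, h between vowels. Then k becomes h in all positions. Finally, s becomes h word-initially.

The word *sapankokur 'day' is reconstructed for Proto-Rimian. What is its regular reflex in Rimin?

hafanhohor

Rimin: start from *sapankokur.
  rule 1 (vowel merger): sapankokur → sapankokor
  rule 2: no change — sapankokor
  rule 3 (intervocalic lenition): sapankokor → safankohor
  rule 4 (unconditioned shift): safankohor → safanhohor
  rule 5 (debuccalisation): safanhohor → hafanhohor
  ⇒ Rimin hafanhohor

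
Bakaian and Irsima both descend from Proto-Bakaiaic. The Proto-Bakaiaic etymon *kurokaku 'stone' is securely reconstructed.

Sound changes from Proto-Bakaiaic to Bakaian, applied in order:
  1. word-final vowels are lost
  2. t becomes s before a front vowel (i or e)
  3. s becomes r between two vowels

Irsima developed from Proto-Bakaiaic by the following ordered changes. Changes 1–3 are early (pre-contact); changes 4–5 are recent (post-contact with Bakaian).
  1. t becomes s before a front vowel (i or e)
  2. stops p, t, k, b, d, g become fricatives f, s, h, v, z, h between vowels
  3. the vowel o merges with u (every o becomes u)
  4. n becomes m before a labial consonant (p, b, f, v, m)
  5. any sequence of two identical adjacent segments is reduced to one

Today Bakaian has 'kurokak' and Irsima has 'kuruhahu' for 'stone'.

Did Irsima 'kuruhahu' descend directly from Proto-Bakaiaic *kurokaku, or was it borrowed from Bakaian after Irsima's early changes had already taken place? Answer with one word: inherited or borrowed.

If inherited, *kurokaku would pass through all of Irsima's changes:
Irsima: *kurokaku > kurohahu > kuruhahu  (by intervocalic lenition, vowel merger)
If borrowed from Bakaian 'kurokak' after the early changes, it would undergo only the recent ones:
  rule 4 (nasal place assimilation): no change (kurokak)
  rule 5 (degemination): no change (kurokak)
  ⇒ as a loan: kurokak
Irsima 'kuruhahu' matches the inherited outcome exactly, so it is an inherited cognate, not a loan.

inherited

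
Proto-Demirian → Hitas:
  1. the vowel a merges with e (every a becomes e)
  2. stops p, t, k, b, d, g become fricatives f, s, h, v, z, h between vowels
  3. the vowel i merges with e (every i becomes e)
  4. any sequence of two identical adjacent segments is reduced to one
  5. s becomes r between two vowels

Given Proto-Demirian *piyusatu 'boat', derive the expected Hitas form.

Hitas: *piyusatu
  piyusatu → piyusetu   [vowel merger]
  piyusetu → piyusesu   [intervocalic lenition]
  piyusesu → peyusesu   [vowel merger]
  peyusesu (rule 4 does not apply)
  peyusesu → peyureru   [rhotacism]
  giving Hitas peyureru.

peyureru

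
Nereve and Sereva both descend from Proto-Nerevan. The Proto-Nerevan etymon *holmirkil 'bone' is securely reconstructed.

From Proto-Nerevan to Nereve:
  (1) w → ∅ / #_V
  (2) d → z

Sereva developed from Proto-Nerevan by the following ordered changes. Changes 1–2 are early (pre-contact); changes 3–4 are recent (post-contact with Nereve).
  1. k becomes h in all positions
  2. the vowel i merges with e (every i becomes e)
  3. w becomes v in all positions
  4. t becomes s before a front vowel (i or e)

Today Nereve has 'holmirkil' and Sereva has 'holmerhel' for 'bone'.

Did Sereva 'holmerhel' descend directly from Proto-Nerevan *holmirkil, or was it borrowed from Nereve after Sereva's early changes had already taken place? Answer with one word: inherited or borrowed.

inherited

If inherited, *holmirkil would pass through all of Sereva's changes:
Sereva: *holmirkil
  holmirkil → holmirhil   [unconditioned shift]
  holmirhil → holmerhel   [vowel merger]
  holmerhel (rule 3 does not apply)
  holmerhel (rule 4 does not apply)
  giving Sereva holmerhel.
If borrowed from Nereve 'holmirkil' after the early changes, it would undergo only the recent ones:
  rule 3 (unconditioned shift): no change (holmirkil)
  rule 4 (palatalisation): no change (holmirkil)
  ⇒ as a loan: holmirkil
Sereva 'holmerhel' matches the inherited outcome exactly, so it is an inherited cognate, not a loan.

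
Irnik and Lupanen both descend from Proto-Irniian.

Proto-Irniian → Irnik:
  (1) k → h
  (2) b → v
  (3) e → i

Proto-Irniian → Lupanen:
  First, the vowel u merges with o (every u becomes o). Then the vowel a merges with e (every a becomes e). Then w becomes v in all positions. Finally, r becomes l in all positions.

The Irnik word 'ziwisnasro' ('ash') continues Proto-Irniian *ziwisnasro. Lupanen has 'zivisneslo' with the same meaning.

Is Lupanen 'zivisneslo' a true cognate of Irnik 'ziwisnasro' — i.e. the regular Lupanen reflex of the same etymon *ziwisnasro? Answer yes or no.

Derive the expected Lupanen reflex of *ziwisnasro:
Lupanen: *ziwisnasro > ziwisnesro > zivisnesro > zivisneslo  (by vowel merger, unconditioned shift, unconditioned shift)
Lupanen 'zivisneslo' matches the regular reflex exactly, so the pair is cognate.

yes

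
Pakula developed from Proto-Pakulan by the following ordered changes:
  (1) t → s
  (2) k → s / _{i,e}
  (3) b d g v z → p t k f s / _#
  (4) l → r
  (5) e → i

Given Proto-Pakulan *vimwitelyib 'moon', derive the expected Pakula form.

vimwisiryip

Pakula: start from *vimwitelyib.
  rule 1 (unconditioned shift): vimwitelyib → vimwiselyib
  rule 2: no change — vimwiselyib
  rule 3 (final devoicing): vimwiselyib → vimwiselyip
  rule 4 (unconditioned shift): vimwiselyip → vimwiseryip
  rule 5 (vowel merger): vimwiseryip → vimwisiryip
  ⇒ Pakula vimwisiryip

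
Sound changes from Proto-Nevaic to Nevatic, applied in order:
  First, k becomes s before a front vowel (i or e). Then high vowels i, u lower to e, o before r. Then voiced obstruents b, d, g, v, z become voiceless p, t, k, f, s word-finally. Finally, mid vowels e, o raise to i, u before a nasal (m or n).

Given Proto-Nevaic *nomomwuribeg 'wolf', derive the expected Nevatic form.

Nevatic: *nomomwuribeg
  nomomwuribeg (rule 1 does not apply)
  nomomwuribeg → nomomworibeg   [pre-rhotic lowering]
  nomomworibeg → nomomworibek   [final devoicing]
  nomomworibek → numumworibek   [pre-nasal raising]
  giving Nevatic numumworibek.

numumworibek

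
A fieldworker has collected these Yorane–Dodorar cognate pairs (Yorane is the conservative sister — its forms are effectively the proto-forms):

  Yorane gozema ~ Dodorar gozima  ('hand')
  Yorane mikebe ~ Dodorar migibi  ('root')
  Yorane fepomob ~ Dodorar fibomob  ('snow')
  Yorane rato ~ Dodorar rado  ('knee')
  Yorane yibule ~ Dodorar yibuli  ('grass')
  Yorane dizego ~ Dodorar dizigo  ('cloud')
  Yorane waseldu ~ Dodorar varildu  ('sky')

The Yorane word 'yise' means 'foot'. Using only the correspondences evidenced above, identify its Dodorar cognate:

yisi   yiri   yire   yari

yiri

waseldu ~ varildu — Yorane s corresponds to Dodorar r between vowels (before a front vowel).
mikebe ~ migibi, yibule ~ yibuli — Yorane e corresponds to Dodorar i word-finally.
Applying these to Yorane 'yise':
  yise → yire   (s→r between vowels (before a front vowel))
  yire → yiri   (e→i word-finally)
So the Dodorar cognate is 'yiri'.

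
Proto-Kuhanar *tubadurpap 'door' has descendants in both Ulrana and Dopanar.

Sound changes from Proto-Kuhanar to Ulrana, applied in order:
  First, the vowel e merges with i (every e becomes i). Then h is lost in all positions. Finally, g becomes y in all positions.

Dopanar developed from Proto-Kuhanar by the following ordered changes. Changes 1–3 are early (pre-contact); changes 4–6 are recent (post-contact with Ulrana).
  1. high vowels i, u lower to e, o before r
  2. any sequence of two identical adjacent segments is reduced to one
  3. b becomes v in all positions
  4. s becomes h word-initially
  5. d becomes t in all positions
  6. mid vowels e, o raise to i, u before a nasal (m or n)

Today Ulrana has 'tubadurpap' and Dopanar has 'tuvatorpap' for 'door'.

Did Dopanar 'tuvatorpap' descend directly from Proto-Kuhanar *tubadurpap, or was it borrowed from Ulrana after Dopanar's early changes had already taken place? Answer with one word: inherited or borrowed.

If inherited, *tubadurpap would pass through all of Dopanar's changes:
Dopanar: *tubadurpap
  tubadurpap → tubadorpap   [pre-rhotic lowering]
  tubadorpap (rule 2 does not apply)
  tubadorpap → tuvadorpap   [unconditioned shift]
  tuvadorpap (rule 4 does not apply)
  tuvadorpap → tuvatorpap   [unconditioned shift]
  tuvatorpap (rule 6 does not apply)
  giving Dopanar tuvatorpap.
If borrowed from Ulrana 'tubadurpap' after the early changes, it would undergo only the recent ones:
  rule 4 (debuccalisation): no change (tubadurpap)
  rule 5 (unconditioned shift): tubadurpap → tubaturpap
  rule 6 (pre-nasal raising): no change (tubaturpap)
  ⇒ as a loan: tubaturpap
Dopanar 'tuvatorpap' matches the inherited outcome exactly, so it is an inherited cognate, not a loan.

inherited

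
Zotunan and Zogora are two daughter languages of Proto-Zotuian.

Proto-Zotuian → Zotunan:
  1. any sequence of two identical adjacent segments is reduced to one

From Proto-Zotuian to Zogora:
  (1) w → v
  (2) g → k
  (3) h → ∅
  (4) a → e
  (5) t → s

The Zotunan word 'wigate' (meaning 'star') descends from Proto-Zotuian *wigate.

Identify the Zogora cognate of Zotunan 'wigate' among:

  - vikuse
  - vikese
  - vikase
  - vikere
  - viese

Zogora: *wigate
  wigate → vigate   [unconditioned shift]
  vigate → vikate   [unconditioned shift]
  vikate (rule 3 does not apply)
  vikate → vikete   [vowel merger]
  vikete → vikese   [unconditioned shift]
  giving Zogora vikese.
The other candidates each miss or misapply at least one Zogora change.

vikese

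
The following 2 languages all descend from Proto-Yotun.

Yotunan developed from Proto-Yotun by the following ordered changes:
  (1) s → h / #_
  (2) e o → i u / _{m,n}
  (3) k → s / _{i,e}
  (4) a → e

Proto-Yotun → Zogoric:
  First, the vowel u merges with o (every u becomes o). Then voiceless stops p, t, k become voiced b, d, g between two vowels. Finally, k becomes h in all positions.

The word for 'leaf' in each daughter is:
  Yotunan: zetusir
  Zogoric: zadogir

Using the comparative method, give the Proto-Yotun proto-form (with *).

*zatukir

Position 4: Yotunan has u, Zogoric has o. Taking the neighbouring segments as reconstructed: Yotunan u can only go back to *u; Zogoric o could go back to *o or *u — the one source consistent with every daughter is *u.
Position 3: Yotunan has t, Zogoric has d. Yotunan preserves t here (none of its changes turn any other segment into t), so the proto-segment is *t.
This points to *zatukir. Verify forward in each daughter:
Yotunan: start from *zatukir.
  rule 1: no change — zatukir
  rule 2: no change — zatukir
  rule 3 (palatalisation): zatukir → zatusir
  rule 4 (vowel merger): zatusir → zetusir
  ⇒ Yotunan zetusir
Zogoric: *zatukir
  zatukir → zatokir   [vowel merger]
  zatokir → zadogir   [intervocalic voicing]
  zadogir (rule 3 does not apply)
  giving Zogoric zadogir.
*zatukir is the unique common source.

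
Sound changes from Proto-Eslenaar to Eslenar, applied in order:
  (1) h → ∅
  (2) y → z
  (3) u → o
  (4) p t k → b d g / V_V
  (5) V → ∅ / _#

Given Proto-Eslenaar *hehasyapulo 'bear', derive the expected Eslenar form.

easzabol

Eslenar: *hehasyapulo
  hehasyapulo → easyapulo   [h-loss]
  easyapulo → easzapulo   [unconditioned shift]
  easzapulo → easzapolo   [vowel merger]
  easzapolo → easzabolo   [intervocalic voicing]
  easzabolo → easzabol   [apocope]
  giving Eslenar easzabol.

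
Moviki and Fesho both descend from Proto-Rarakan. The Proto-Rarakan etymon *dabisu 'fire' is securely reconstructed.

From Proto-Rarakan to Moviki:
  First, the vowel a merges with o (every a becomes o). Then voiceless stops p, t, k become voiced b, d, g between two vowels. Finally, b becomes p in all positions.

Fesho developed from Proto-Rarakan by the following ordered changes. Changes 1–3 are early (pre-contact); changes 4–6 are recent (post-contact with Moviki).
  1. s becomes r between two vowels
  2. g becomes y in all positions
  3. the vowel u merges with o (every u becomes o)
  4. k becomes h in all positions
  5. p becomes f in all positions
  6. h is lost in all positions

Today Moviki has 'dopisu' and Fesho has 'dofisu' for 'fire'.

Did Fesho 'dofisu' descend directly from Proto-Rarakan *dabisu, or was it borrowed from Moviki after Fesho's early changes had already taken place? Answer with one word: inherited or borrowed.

If inherited, *dabisu would pass through all of Fesho's changes:
Fesho: *dabisu
  dabisu → dabiru   [rhotacism]
  dabiru (rule 2 does not apply)
  dabiru → dabiro   [vowel merger]
  dabiro (rule 4 does not apply)
  dabiro (rule 5 does not apply)
  dabiro (rule 6 does not apply)
  giving Fesho dabiro.
If borrowed from Moviki 'dopisu' after the early changes, it would undergo only the recent ones:
  rule 4 (unconditioned shift): no change (dopisu)
  rule 5 (unconditioned shift): dopisu → dofisu
  rule 6 (h-loss): no change (dofisu)
  ⇒ as a loan: dofisu
Fesho 'dofisu' matches the loan outcome 'dofisu', not the inherited 'dabiro' — it skipped the early Fesho changes, so it was borrowed from Moviki.

borrowed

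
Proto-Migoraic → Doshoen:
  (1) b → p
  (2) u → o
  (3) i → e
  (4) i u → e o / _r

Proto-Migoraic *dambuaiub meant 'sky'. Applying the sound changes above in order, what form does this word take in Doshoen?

dampoaeop

Doshoen: start from *dambuaiub.
  rule 1 (unconditioned shift): dambuaiub → dampuaiup
  rule 2 (vowel merger): dampuaiup → dampoaiop
  rule 3 (vowel merger): dampoaiop → dampoaeop
  rule 4: no change — dampoaeop
  ⇒ Doshoen dampoaeop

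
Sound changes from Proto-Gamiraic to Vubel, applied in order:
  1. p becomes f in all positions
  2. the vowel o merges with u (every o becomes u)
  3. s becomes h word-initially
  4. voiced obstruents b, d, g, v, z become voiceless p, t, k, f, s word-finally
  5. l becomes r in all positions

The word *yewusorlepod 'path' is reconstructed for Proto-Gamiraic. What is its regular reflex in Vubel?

Vubel: *yewusorlepod
  yewusorlepod → yewusorlefod   [unconditioned shift]
  yewusorlefod → yewusurlefud   [vowel merger]
  yewusurlefud (rule 3 does not apply)
  yewusurlefud → yewusurlefut   [final devoicing]
  yewusurlefut → yewusurrefut   [unconditioned shift]
  giving Vubel yewusurrefut.

yewusurrefut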